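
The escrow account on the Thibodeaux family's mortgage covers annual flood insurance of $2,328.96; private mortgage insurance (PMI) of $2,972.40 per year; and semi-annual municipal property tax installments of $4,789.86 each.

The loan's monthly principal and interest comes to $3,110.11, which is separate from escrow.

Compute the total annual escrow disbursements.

$14,881.08

Flood insurance: $2,328.96
Private mortgage insurance (PMI): $2,972.40
Municipal property tax: $4,789.86 × 2 = $9,579.72
Annual escrow total = $14,881.08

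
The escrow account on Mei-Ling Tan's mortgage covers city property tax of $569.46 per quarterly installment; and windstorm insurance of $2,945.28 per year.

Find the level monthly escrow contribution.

$435.26

City property tax = $569.46 × 4 = $2,277.84 per year
Windstorm insurance = $2,945.28 per year
Annual escrow total = $5,223.12
Base monthly escrow = $5,223.12 / 12 = $435.26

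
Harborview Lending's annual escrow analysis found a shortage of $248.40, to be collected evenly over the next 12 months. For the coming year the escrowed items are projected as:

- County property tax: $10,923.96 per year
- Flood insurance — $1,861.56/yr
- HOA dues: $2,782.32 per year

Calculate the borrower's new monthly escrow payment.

County property tax = $10,923.96
Flood insurance = $1,861.56
HOA dues = $2,782.32
Total per year = $10,923.96 + $1,861.56 + $2,782.32 = $15,567.84
Per month = $15,567.84 ÷ 12 = $1,297.32
Shortage spread = $248.40 / 12 = $20.70/mo
Adjusted monthly = $1,297.32 + $20.70 = $1,318.02

$1,318.02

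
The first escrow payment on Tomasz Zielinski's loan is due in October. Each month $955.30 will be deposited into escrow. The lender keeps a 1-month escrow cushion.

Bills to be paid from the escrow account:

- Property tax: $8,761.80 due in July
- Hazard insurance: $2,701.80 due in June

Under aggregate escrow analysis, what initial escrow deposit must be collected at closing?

Cushion = 1 × $955.30 = $955.30
Trial balance (start $0, +$955.30 each month, − disbursements):
  Oct: +$955.30 → $955.30
  Nov: +$955.30 → $1,910.60
  Dec: +$955.30 → $2,865.90
  Jan: +$955.30 → $3,821.20
  Feb: +$955.30 → $4,776.50
  Mar: +$955.30 → $5,731.80
  Apr: +$955.30 → $6,687.10
  May: +$955.30 → $7,642.40
  Jun: +$955.30 − $2,701.80 → $5,895.90
  Jul: +$955.30 − $8,761.80 → -$1,910.60
  Aug: +$955.30 → -$955.30
  Sep: +$955.30 → $0.00
Lowest trial balance = -$1,910.60 (Jul)
Initial deposit = cushion − low point = $955.30 − (-$1,910.60) = $2,865.90

$2,865.90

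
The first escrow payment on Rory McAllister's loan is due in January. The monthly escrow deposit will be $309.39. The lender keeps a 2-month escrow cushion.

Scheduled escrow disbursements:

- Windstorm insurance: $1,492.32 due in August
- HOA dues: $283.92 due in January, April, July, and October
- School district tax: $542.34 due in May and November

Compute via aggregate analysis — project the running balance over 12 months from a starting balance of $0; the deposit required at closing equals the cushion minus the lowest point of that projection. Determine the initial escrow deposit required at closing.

Cushion = 2 × $309.39 = $618.78
Trial balance (start $0, +$309.39 each month, − disbursements):
  Jan: +$309.39 − $283.92 → $25.47
  Feb: +$309.39 → $334.86
  Mar: +$309.39 → $644.25
  Apr: +$309.39 − $283.92 → $669.72
  May: +$309.39 − $542.34 → $436.77
  Jun: +$309.39 → $746.16
  Jul: +$309.39 − $283.92 → $771.63
  Aug: +$309.39 − $1,492.32 → -$411.30
  Sep: +$309.39 → -$101.91
  Oct: +$309.39 − $283.92 → -$76.44
  Nov: +$309.39 − $542.34 → -$309.39
  Dec: +$309.39 → $0.00
Lowest trial balance = -$411.30 (Aug)
Initial deposit = cushion − low point = $618.78 − (-$411.30) = $1,030.08

$1,030.08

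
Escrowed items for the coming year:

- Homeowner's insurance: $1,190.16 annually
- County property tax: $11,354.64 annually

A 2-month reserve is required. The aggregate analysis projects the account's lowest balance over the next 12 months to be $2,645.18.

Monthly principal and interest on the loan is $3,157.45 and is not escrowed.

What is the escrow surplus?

Homeowner's insurance = $1,190.16/yr
County property tax = $11,354.64/yr
Combined annual = $12,544.80
Base monthly escrow = $12,544.80 / 12 = $1,045.40
Required reserve = 2 × $1,045.40 = $2,090.80
Excess over cushion: $2,645.18 − $2,090.80 = $554.38

$554.38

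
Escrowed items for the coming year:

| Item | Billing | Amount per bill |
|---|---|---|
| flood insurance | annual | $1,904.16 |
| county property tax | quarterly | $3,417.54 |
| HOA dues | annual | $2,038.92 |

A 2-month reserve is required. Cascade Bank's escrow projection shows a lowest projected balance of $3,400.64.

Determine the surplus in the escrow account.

$465.10

Flood insurance — $1,904.16/yr
County property tax — $3,417.54 × 4 = $13,670.16/yr
HOA dues — $2,038.92/yr
Combined annual = $1,904.16 + $13,670.16 + $2,038.92 = $17,613.24
Monthly escrow = $17,613.24 ÷ 12 = $1,467.77
Required reserve = 2 × $1,467.77 = $2,935.54
Surplus = $3,400.64 − $2,935.54 = $465.10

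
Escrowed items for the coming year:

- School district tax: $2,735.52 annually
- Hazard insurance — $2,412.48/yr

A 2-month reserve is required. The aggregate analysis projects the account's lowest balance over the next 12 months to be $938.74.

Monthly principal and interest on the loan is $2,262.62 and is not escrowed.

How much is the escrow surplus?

$80.74

School district tax — $2,735.52
Hazard insurance — $2,412.48
Total annual escrow = $2,735.52 + $2,412.48 = $5,148.00
Base monthly escrow = $5,148.00 ÷ 12 = $429.00
Required cushion = 2 × $429.00 = $858.00
Excess over cushion: $938.74 − $858.00 = $80.74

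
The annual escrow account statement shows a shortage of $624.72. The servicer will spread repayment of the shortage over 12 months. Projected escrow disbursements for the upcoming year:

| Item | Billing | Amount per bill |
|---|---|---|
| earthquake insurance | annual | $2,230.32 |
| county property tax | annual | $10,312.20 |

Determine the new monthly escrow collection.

$1,097.27

Earthquake insurance = $2,230.32 annually
County property tax = $10,312.20 annually
Annual escrow total = $12,542.52
Monthly = $12,542.52 / 12 = $1,045.21
Shortage spread = $624.72 ÷ 12 = $52.06/mo
Adjusted monthly = $1,045.21 + $52.06 = $1,097.27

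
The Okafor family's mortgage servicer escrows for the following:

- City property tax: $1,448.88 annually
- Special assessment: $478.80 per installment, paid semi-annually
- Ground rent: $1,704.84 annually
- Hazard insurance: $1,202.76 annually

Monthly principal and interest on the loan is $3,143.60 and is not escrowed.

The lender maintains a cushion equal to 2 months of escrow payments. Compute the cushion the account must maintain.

City property tax: $1,448.88/yr
Special assessment: $478.80 × 2 = $957.60/yr
Ground rent: $1,704.84/yr
Hazard insurance: $1,202.76/yr
Combined annual = $1,448.88 + $957.60 + $1,704.84 + $1,202.76 = $5,314.08
Per month = $5,314.08 ÷ 12 = $442.84
Reserve = 2 × $442.84 = $885.68

$885.68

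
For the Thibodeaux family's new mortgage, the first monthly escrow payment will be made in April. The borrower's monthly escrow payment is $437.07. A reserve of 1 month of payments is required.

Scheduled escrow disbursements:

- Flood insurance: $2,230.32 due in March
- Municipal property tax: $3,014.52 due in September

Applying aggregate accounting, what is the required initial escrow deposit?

$829.17

Cushion = 1 × $437.07 = $437.07
Trial balance (start $0, +$437.07 each month, − disbursements):
  Apr: +$437.07 → $437.07
  May: +$437.07 → $874.14
  Jun: +$437.07 → $1,311.21
  Jul: +$437.07 → $1,748.28
  Aug: +$437.07 → $2,185.35
  Sep: +$437.07 − $3,014.52 → -$392.10
  Oct: +$437.07 → $44.97
  Nov: +$437.07 → $482.04
  Dec: +$437.07 → $919.11
  Jan: +$437.07 → $1,356.18
  Feb: +$437.07 → $1,793.25
  Mar: +$437.07 − $2,230.32 → $0.00
Lowest trial balance = -$392.10 (Sep)
Initial deposit = cushion − low point = $437.07 − (-$392.10) = $829.17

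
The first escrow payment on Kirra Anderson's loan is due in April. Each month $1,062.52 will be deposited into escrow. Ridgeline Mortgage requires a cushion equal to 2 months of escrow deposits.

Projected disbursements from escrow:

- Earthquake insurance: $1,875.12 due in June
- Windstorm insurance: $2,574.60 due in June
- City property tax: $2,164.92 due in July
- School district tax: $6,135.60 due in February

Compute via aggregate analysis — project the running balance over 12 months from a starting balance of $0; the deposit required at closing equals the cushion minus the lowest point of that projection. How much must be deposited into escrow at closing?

$4,489.60

Cushion = 2 × $1,062.52 = $2,125.04
Trial balance (start $0, +$1,062.52 each month, − disbursements):
  Apr: +$1,062.52 → $1,062.52
  May: +$1,062.52 → $2,125.04
  Jun: +$1,062.52 − $4,449.72 → -$1,262.16
  Jul: +$1,062.52 − $2,164.92 → -$2,364.56
  Aug: +$1,062.52 → -$1,302.04
  Sep: +$1,062.52 → -$239.52
  Oct: +$1,062.52 → $823.00
  Nov: +$1,062.52 → $1,885.52
  Dec: +$1,062.52 → $2,948.04
  Jan: +$1,062.52 → $4,010.56
  Feb: +$1,062.52 − $6,135.60 → -$1,062.52
  Mar: +$1,062.52 → $0.00
Lowest trial balance = -$2,364.56 (Jul)
Initial deposit = cushion − low point = $2,125.04 − (-$2,364.56) = $4,489.60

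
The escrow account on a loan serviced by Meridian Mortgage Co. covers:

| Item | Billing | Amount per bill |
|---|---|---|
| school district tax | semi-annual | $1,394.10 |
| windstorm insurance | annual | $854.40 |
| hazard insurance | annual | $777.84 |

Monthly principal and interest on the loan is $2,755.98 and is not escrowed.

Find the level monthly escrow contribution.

$368.37

School district tax = $1,394.10 × 2 = $2,788.20 annually
Windstorm insurance = $854.40 annually
Hazard insurance = $777.84 annually
Yearly total = $2,788.20 + $854.40 + $777.84 = $4,420.44
Monthly = $4,420.44 / 12 = $368.37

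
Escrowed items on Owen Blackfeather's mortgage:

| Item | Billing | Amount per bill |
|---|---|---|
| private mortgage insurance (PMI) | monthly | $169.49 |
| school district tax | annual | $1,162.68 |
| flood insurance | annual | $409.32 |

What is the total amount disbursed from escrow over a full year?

Private mortgage insurance (PMI) = $169.49 × 12 = $2,033.88/yr
School district tax = $1,162.68/yr
Flood insurance = $409.32/yr
Annual escrow total = $3,605.88

$3,605.88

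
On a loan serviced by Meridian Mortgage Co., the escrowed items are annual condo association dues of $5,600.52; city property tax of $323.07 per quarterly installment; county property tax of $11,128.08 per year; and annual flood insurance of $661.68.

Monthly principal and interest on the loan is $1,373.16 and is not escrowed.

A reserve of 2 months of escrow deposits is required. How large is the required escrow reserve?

$3,113.76

Condo association dues — $5,600.52/yr
City property tax — $323.07 × 4 = $1,292.28/yr
County property tax — $11,128.08/yr
Flood insurance — $661.68/yr
Yearly total = $5,600.52 + $1,292.28 + $11,128.08 + $661.68 = $18,682.56
Base monthly escrow = $18,682.56 / 12 = $1,556.88
Reserve = 2 × $1,556.88 = $3,113.76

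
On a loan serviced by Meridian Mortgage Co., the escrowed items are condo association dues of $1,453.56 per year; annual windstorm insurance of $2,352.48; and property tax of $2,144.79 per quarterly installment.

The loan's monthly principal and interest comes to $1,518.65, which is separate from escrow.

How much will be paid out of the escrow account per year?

Condo association dues: $1,453.56/yr
Windstorm insurance: $2,352.48/yr
Property tax: $2,144.79 × 4 = $8,579.16/yr
Yearly total = $1,453.56 + $2,352.48 + $8,579.16 = $12,385.20

$12,385.20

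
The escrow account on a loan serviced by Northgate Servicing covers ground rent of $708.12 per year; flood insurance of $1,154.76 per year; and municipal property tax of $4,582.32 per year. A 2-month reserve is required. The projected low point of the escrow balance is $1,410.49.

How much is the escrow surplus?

$336.29

Ground rent — $708.12/yr
Flood insurance — $1,154.76/yr
Municipal property tax — $4,582.32/yr
Total annual escrow = $6,445.20
Monthly = $6,445.20 ÷ 12 = $537.10
Cushion = 2 × $537.10 = $1,074.20
Surplus = $1,410.49 − $1,074.20 = $336.29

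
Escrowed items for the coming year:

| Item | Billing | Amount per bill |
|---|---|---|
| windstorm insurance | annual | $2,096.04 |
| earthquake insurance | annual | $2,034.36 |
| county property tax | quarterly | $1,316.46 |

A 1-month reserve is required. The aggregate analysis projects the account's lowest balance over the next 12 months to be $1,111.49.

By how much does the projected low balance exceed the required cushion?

$328.47

Windstorm insurance = $2,096.04
Earthquake insurance = $2,034.36
County property tax = $1,316.46 × 4 = $5,265.84
Annual escrow total = $2,096.04 + $2,034.36 + $5,265.84 = $9,396.24
Monthly escrow = $9,396.24 / 12 = $783.02
Cushion = 1 × $783.02 = $783.02
Excess over cushion: $1,111.49 − $783.02 = $328.47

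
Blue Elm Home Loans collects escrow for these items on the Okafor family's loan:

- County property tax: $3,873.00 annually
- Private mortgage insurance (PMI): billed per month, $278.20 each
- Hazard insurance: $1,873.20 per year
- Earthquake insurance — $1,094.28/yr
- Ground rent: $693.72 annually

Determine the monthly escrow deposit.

County property tax — $3,873.00 per year
Private mortgage insurance (PMI) — $278.20 × 12 = $3,338.40 per year
Hazard insurance — $1,873.20 per year
Earthquake insurance — $1,094.28 per year
Ground rent — $693.72 per year
Annual escrow total = $3,873.00 + $3,338.40 + $1,873.20 + $1,094.28 + $693.72 = $10,872.60
Per month = $10,872.60 / 12 = $906.05

$906.05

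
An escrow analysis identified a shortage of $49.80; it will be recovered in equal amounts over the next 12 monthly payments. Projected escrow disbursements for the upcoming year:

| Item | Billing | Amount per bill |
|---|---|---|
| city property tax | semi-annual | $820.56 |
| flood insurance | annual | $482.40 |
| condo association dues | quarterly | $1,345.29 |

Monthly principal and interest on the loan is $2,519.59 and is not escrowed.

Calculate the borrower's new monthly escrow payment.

$629.54

City property tax — $820.56 × 2 = $1,641.12/yr
Flood insurance — $482.40/yr
Condo association dues — $1,345.29 × 4 = $5,381.16/yr
Total per year = $1,641.12 + $482.40 + $5,381.16 = $7,504.68
Base monthly escrow = $7,504.68 ÷ 12 = $625.39
Shortage spread = $49.80 ÷ 12 = $4.15/mo
New monthly escrow = $625.39 + $4.15 = $629.54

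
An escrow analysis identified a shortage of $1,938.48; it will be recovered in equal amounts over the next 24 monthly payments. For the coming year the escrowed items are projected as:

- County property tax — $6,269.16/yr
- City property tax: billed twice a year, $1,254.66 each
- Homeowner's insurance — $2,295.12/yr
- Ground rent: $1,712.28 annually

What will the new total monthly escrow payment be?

$1,146.26

County property tax: $6,269.16
City property tax: $1,254.66 × 2 = $2,509.32
Homeowner's insurance: $2,295.12
Ground rent: $1,712.28
Total annual escrow = $6,269.16 + $2,509.32 + $2,295.12 + $1,712.28 = $12,785.88
Base monthly escrow = $12,785.88 ÷ 12 = $1,065.49
Monthly shortage recovery: $1,938.48 / 24 = $80.77
New monthly escrow = $1,065.49 + $80.77 = $1,146.26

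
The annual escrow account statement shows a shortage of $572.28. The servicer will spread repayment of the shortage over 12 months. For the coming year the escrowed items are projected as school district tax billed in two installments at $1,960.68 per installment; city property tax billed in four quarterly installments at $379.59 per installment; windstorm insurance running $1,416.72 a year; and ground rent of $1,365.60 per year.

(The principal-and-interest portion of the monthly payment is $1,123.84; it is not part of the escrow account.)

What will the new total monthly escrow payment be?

School district tax — $1,960.68 × 2 = $3,921.36 per year
City property tax — $379.59 × 4 = $1,518.36 per year
Windstorm insurance — $1,416.72 per year
Ground rent — $1,365.60 per year
Combined annual = $3,921.36 + $1,518.36 + $1,416.72 + $1,365.60 = $8,222.04
Base monthly escrow = $8,222.04 ÷ 12 = $685.17
Shortage spread = $572.28 / 12 = $47.69/mo
Adjusted monthly = $685.17 + $47.69 = $732.86

$732.86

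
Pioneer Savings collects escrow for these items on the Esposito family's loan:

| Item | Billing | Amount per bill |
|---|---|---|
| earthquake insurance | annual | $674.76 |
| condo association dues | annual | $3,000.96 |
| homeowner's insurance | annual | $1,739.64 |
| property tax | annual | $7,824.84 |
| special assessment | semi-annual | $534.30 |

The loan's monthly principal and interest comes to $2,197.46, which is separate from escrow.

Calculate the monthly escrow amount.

$1,192.40

Earthquake insurance — $674.76 annually
Condo association dues — $3,000.96 annually
Homeowner's insurance — $1,739.64 annually
Property tax — $7,824.84 annually
Special assessment — $534.30 × 2 = $1,068.60 annually
Total annual escrow = $674.76 + $3,000.96 + $1,739.64 + $7,824.84 + $1,068.60 = $14,308.80
Monthly = $14,308.80 ÷ 12 = $1,192.40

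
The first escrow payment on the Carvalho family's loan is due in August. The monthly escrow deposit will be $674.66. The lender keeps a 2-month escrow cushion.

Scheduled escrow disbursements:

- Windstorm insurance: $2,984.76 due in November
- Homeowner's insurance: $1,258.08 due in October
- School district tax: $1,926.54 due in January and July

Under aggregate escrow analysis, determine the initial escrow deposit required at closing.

$3,470.74

Cushion = 2 × $674.66 = $1,349.32
Trial balance (start $0, +$674.66 each month, − disbursements):
  Aug: +$674.66 → $674.66
  Sep: +$674.66 → $1,349.32
  Oct: +$674.66 − $1,258.08 → $765.90
  Nov: +$674.66 − $2,984.76 → -$1,544.20
  Dec: +$674.66 → -$869.54
  Jan: +$674.66 − $1,926.54 → -$2,121.42
  Feb: +$674.66 → -$1,446.76
  Mar: +$674.66 → -$772.10
  Apr: +$674.66 → -$97.44
  May: +$674.66 → $577.22
  Jun: +$674.66 → $1,251.88
  Jul: +$674.66 − $1,926.54 → $0.00
Lowest trial balance = -$2,121.42 (Jan)
Initial deposit = cushion − low point = $1,349.32 − (-$2,121.42) = $3,470.74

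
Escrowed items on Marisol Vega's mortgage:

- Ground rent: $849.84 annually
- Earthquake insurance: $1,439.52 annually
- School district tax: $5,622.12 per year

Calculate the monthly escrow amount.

Ground rent = $849.84
Earthquake insurance = $1,439.52
School district tax = $5,622.12
Yearly total = $7,911.48
Monthly escrow = $7,911.48 ÷ 12 = $659.29

$659.29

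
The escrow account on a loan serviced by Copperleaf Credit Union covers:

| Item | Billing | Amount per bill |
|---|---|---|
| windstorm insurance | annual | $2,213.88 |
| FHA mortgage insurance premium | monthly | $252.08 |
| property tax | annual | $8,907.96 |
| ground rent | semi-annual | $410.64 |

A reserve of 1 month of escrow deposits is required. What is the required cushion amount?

$1,247.34

Windstorm insurance: $2,213.88 per year
FHA mortgage insurance premium: $252.08 × 12 = $3,024.96 per year
Property tax: $8,907.96 per year
Ground rent: $410.64 × 2 = $821.28 per year
Total annual escrow = $2,213.88 + $3,024.96 + $8,907.96 + $821.28 = $14,968.08
Monthly escrow = $14,968.08 ÷ 12 = $1,247.34
Reserve = 1 × $1,247.34 = $1,247.34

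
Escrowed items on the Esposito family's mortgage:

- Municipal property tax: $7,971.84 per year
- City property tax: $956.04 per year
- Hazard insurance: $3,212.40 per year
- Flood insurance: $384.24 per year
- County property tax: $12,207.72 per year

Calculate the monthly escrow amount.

$2,061.02

Municipal property tax: $7,971.84 annually
City property tax: $956.04 annually
Hazard insurance: $3,212.40 annually
Flood insurance: $384.24 annually
County property tax: $12,207.72 annually
Yearly total = $7,971.84 + $956.04 + $3,212.40 + $384.24 + $12,207.72 = $24,732.24
Monthly = $24,732.24 / 12 = $2,061.02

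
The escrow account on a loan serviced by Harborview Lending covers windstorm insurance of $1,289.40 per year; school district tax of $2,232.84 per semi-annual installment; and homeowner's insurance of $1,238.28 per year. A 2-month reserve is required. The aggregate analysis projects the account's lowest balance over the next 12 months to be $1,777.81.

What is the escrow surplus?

Windstorm insurance = $1,289.40 per year
School district tax = $2,232.84 × 2 = $4,465.68 per year
Homeowner's insurance = $1,238.28 per year
Annual escrow total = $1,289.40 + $4,465.68 + $1,238.28 = $6,993.36
Base monthly escrow = $6,993.36 ÷ 12 = $582.78
Cushion = 2 × $582.78 = $1,165.56
Excess over cushion: $1,777.81 − $1,165.56 = $612.25

$612.25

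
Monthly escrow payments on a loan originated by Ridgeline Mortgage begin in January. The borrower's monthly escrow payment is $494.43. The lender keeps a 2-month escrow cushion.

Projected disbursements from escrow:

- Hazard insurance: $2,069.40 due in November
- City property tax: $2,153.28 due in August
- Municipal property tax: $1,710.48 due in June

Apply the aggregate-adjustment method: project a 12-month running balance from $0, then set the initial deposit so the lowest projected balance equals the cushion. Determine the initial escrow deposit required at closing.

$1,483.29

Cushion = 2 × $494.43 = $988.86
Trial balance (start $0, +$494.43 each month, − disbursements):
  Jan: +$494.43 → $494.43
  Feb: +$494.43 → $988.86
  Mar: +$494.43 → $1,483.29
  Apr: +$494.43 → $1,977.72
  May: +$494.43 → $2,472.15
  Jun: +$494.43 − $1,710.48 → $1,256.10
  Jul: +$494.43 → $1,750.53
  Aug: +$494.43 − $2,153.28 → $91.68
  Sep: +$494.43 → $586.11
  Oct: +$494.43 → $1,080.54
  Nov: +$494.43 − $2,069.40 → -$494.43
  Dec: +$494.43 → $0.00
Lowest trial balance = -$494.43 (Nov)
Initial deposit = cushion − low point = $988.86 − (-$494.43) = $1,483.29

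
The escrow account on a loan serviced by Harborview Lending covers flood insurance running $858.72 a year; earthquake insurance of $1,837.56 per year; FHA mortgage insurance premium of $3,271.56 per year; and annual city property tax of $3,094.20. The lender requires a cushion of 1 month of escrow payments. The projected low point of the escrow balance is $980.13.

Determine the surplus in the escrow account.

Flood insurance — $858.72 per year
Earthquake insurance — $1,837.56 per year
FHA mortgage insurance premium — $3,271.56 per year
City property tax — $3,094.20 per year
Total per year = $9,062.04
Monthly escrow = $9,062.04 / 12 = $755.17
Cushion = 1 × $755.17 = $755.17
Surplus = $980.13 − $755.17 = $224.96

$224.96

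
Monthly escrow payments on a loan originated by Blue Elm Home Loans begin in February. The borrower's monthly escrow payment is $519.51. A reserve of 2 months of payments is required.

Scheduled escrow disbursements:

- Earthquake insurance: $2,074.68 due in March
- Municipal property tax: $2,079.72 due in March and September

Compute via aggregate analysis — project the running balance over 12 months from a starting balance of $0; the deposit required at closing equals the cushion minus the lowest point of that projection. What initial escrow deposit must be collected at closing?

Cushion = 2 × $519.51 = $1,039.02
Trial balance (start $0, +$519.51 each month, − disbursements):
  Feb: +$519.51 → $519.51
  Mar: +$519.51 − $4,154.40 → -$3,115.38
  Apr: +$519.51 → -$2,595.87
  May: +$519.51 → -$2,076.36
  Jun: +$519.51 → -$1,556.85
  Jul: +$519.51 → -$1,037.34
  Aug: +$519.51 → -$517.83
  Sep: +$519.51 − $2,079.72 → -$2,078.04
  Oct: +$519.51 → -$1,558.53
  Nov: +$519.51 → -$1,039.02
  Dec: +$519.51 → -$519.51
  Jan: +$519.51 → $0.00
Lowest trial balance = -$3,115.38 (Mar)
Initial deposit = cushion − low point = $1,039.02 − (-$3,115.38) = $4,154.40

$4,154.40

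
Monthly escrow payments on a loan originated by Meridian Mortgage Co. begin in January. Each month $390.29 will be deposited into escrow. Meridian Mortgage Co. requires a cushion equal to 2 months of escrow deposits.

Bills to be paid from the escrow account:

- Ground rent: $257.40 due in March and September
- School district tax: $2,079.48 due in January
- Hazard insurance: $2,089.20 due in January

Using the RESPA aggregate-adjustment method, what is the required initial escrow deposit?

$4,558.97

Cushion = 2 × $390.29 = $780.58
Trial balance (start $0, +$390.29 each month, − disbursements):
  Jan: +$390.29 − $4,168.68 → -$3,778.39
  Feb: +$390.29 → -$3,388.10
  Mar: +$390.29 − $257.40 → -$3,255.21
  Apr: +$390.29 → -$2,864.92
  May: +$390.29 → -$2,474.63
  Jun: +$390.29 → -$2,084.34
  Jul: +$390.29 → -$1,694.05
  Aug: +$390.29 → -$1,303.76
  Sep: +$390.29 − $257.40 → -$1,170.87
  Oct: +$390.29 → -$780.58
  Nov: +$390.29 → -$390.29
  Dec: +$390.29 → $0.00
Lowest trial balance = -$3,778.39 (Jan)
Initial deposit = cushion − low point = $780.58 − (-$3,778.39) = $4,558.97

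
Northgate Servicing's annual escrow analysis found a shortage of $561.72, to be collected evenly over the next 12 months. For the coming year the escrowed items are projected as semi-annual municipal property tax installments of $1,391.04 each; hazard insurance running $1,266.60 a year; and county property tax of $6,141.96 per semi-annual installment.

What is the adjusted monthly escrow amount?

$1,407.86

Municipal property tax = $1,391.04 × 2 = $2,782.08/yr
Hazard insurance = $1,266.60/yr
County property tax = $6,141.96 × 2 = $12,283.92/yr
Combined annual = $2,782.08 + $1,266.60 + $12,283.92 = $16,332.60
Per month = $16,332.60 / 12 = $1,361.05
Shortage spread = $561.72 ÷ 12 = $46.81/mo
Adjusted monthly = $1,361.05 + $46.81 = $1,407.86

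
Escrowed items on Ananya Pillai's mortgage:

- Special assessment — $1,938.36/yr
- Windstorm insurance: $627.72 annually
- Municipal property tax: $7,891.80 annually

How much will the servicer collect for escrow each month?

Special assessment — $1,938.36/yr
Windstorm insurance — $627.72/yr
Municipal property tax — $7,891.80/yr
Total per year = $10,457.88
Monthly = $10,457.88 ÷ 12 = $871.49

$871.49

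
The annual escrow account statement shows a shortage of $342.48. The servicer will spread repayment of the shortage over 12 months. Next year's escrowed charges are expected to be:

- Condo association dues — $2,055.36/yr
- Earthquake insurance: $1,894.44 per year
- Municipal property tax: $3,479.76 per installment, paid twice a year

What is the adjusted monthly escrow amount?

Condo association dues = $2,055.36
Earthquake insurance = $1,894.44
Municipal property tax = $3,479.76 × 2 = $6,959.52
Total annual escrow = $2,055.36 + $1,894.44 + $6,959.52 = $10,909.32
Per month = $10,909.32 / 12 = $909.11
Shortage spread = $342.48 / 12 = $28.54/mo
Adjusted monthly = $909.11 + $28.54 = $937.65

$937.65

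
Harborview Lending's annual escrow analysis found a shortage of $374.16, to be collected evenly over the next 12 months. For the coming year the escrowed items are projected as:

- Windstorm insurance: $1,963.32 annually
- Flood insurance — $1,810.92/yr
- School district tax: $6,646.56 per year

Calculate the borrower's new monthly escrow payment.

$899.58

Windstorm insurance — $1,963.32 per year
Flood insurance — $1,810.92 per year
School district tax — $6,646.56 per year
Yearly total = $1,963.32 + $1,810.92 + $6,646.56 = $10,420.80
Monthly = $10,420.80 ÷ 12 = $868.40
Shortage spread = $374.16 ÷ 12 = $31.18/mo
New monthly escrow = $868.40 + $31.18 = $899.58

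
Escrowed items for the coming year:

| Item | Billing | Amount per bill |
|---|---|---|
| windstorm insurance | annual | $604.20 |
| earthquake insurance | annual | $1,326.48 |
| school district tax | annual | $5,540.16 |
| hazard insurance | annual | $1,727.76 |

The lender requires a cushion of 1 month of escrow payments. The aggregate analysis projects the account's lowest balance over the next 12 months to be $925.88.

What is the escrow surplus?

$159.33

Windstorm insurance — $604.20 annually
Earthquake insurance — $1,326.48 annually
School district tax — $5,540.16 annually
Hazard insurance — $1,727.76 annually
Combined annual = $604.20 + $1,326.48 + $5,540.16 + $1,727.76 = $9,198.60
Monthly = $9,198.60 ÷ 12 = $766.55
Required reserve = 1 × $766.55 = $766.55
Surplus = $925.88 − $766.55 = $159.33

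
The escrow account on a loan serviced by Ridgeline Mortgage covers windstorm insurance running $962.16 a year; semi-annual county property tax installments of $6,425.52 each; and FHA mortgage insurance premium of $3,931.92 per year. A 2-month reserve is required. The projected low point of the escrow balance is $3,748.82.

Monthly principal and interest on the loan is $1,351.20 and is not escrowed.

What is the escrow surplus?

$791.30

Windstorm insurance — $962.16
County property tax — $6,425.52 × 2 = $12,851.04
FHA mortgage insurance premium — $3,931.92
Yearly total = $962.16 + $12,851.04 + $3,931.92 = $17,745.12
Per month = $17,745.12 ÷ 12 = $1,478.76
Required reserve = 2 × $1,478.76 = $2,957.52
Surplus = $3,748.82 − $2,957.52 = $791.30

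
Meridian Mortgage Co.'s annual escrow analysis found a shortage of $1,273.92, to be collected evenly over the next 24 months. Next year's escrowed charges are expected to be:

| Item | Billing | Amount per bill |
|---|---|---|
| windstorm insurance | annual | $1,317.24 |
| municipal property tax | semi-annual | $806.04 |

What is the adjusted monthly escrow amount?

$297.19

Windstorm insurance: $1,317.24/yr
Municipal property tax: $806.04 × 2 = $1,612.08/yr
Combined annual = $2,929.32
Base monthly escrow = $2,929.32 / 12 = $244.11
Shortage per month = $1,273.92 / 24 = $53.08
Adjusted monthly = $244.11 + $53.08 = $297.19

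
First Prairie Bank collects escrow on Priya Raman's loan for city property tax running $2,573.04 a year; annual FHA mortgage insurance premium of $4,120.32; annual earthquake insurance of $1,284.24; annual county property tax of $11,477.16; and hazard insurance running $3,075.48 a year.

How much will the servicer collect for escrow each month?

City property tax = $2,573.04
FHA mortgage insurance premium = $4,120.32
Earthquake insurance = $1,284.24
County property tax = $11,477.16
Hazard insurance = $3,075.48
Total per year = $2,573.04 + $4,120.32 + $1,284.24 + $11,477.16 + $3,075.48 = $22,530.24
Base monthly escrow = $22,530.24 / 12 = $1,877.52

$1,877.52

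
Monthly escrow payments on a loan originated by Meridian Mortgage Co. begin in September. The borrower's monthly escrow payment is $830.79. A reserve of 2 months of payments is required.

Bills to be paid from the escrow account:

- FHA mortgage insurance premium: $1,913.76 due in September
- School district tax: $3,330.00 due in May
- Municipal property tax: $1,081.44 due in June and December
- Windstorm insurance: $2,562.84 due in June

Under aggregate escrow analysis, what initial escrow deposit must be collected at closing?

Cushion = 2 × $830.79 = $1,661.58
Trial balance (start $0, +$830.79 each month, − disbursements):
  Sep: +$830.79 − $1,913.76 → -$1,082.97
  Oct: +$830.79 → -$252.18
  Nov: +$830.79 → $578.61
  Dec: +$830.79 − $1,081.44 → $327.96
  Jan: +$830.79 → $1,158.75
  Feb: +$830.79 → $1,989.54
  Mar: +$830.79 → $2,820.33
  Apr: +$830.79 → $3,651.12
  May: +$830.79 − $3,330.00 → $1,151.91
  Jun: +$830.79 − $3,644.28 → -$1,661.58
  Jul: +$830.79 → -$830.79
  Aug: +$830.79 → $0.00
Lowest trial balance = -$1,661.58 (Jun)
Initial deposit = cushion − low point = $1,661.58 − (-$1,661.58) = $3,323.16

$3,323.16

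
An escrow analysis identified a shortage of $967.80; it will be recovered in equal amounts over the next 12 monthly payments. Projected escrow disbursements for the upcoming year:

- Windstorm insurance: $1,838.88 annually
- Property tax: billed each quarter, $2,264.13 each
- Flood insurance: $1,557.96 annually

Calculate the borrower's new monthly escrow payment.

Windstorm insurance: $1,838.88/yr
Property tax: $2,264.13 × 4 = $9,056.52/yr
Flood insurance: $1,557.96/yr
Yearly total = $1,838.88 + $9,056.52 + $1,557.96 = $12,453.36
Monthly escrow = $12,453.36 ÷ 12 = $1,037.78
Shortage spread = $967.80 / 12 = $80.65/mo
New monthly escrow = $1,037.78 + $80.65 = $1,118.43

$1,118.43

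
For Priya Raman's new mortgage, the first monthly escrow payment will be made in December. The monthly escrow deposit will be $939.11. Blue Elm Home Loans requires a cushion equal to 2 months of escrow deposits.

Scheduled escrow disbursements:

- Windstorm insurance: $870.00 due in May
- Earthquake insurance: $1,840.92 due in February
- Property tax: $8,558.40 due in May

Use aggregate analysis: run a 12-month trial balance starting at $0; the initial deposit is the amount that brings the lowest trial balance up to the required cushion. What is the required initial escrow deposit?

Cushion = 2 × $939.11 = $1,878.22
Trial balance (start $0, +$939.11 each month, − disbursements):
  Dec: +$939.11 → $939.11
  Jan: +$939.11 → $1,878.22
  Feb: +$939.11 − $1,840.92 → $976.41
  Mar: +$939.11 → $1,915.52
  Apr: +$939.11 → $2,854.63
  May: +$939.11 − $9,428.40 → -$5,634.66
  Jun: +$939.11 → -$4,695.55
  Jul: +$939.11 → -$3,756.44
  Aug: +$939.11 → -$2,817.33
  Sep: +$939.11 → -$1,878.22
  Oct: +$939.11 → -$939.11
  Nov: +$939.11 → $0.00
Lowest trial balance = -$5,634.66 (May)
Initial deposit = cushion − low point = $1,878.22 − (-$5,634.66) = $7,512.88

$7,512.88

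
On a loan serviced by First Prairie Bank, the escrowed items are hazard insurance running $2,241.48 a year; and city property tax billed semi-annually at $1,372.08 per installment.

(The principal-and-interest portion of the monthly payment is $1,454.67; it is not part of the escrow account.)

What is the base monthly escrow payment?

Hazard insurance: $2,241.48 per year
City property tax: $1,372.08 × 2 = $2,744.16 per year
Total annual escrow = $2,241.48 + $2,744.16 = $4,985.64
Per month = $4,985.64 ÷ 12 = $415.47

$415.47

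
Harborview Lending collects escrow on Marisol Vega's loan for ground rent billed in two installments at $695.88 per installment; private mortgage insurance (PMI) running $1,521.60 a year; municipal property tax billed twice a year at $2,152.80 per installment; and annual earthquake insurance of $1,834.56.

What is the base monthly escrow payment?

Ground rent: $695.88 × 2 = $1,391.76 annually
Private mortgage insurance (PMI): $1,521.60 annually
Municipal property tax: $2,152.80 × 2 = $4,305.60 annually
Earthquake insurance: $1,834.56 annually
Total annual escrow = $1,391.76 + $1,521.60 + $4,305.60 + $1,834.56 = $9,053.52
Monthly escrow = $9,053.52 / 12 = $754.46

$754.46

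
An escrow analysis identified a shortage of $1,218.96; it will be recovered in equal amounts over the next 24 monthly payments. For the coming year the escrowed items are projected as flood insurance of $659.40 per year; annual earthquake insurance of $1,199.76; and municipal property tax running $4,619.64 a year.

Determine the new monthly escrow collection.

$590.69

Flood insurance = $659.40 per year
Earthquake insurance = $1,199.76 per year
Municipal property tax = $4,619.64 per year
Yearly total = $6,478.80
Monthly = $6,478.80 / 12 = $539.90
Shortage spread = $1,218.96 / 24 = $50.79/mo
New monthly escrow = $539.90 + $50.79 = $590.69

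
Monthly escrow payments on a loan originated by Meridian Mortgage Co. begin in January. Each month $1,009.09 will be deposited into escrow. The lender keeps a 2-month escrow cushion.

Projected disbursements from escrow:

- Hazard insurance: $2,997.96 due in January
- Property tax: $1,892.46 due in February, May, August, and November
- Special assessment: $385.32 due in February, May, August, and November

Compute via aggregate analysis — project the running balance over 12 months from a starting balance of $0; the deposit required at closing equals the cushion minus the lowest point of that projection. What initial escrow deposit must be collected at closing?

Cushion = 2 × $1,009.09 = $2,018.18
Trial balance (start $0, +$1,009.09 each month, − disbursements):
  Jan: +$1,009.09 − $2,997.96 → -$1,988.87
  Feb: +$1,009.09 − $2,277.78 → -$3,257.56
  Mar: +$1,009.09 → -$2,248.47
  Apr: +$1,009.09 → -$1,239.38
  May: +$1,009.09 − $2,277.78 → -$2,508.07
  Jun: +$1,009.09 → -$1,498.98
  Jul: +$1,009.09 → -$489.89
  Aug: +$1,009.09 − $2,277.78 → -$1,758.58
  Sep: +$1,009.09 → -$749.49
  Oct: +$1,009.09 → $259.60
  Nov: +$1,009.09 − $2,277.78 → -$1,009.09
  Dec: +$1,009.09 → $0.00
Lowest trial balance = -$3,257.56 (Feb)
Initial deposit = cushion − low point = $2,018.18 − (-$3,257.56) = $5,275.74

$5,275.74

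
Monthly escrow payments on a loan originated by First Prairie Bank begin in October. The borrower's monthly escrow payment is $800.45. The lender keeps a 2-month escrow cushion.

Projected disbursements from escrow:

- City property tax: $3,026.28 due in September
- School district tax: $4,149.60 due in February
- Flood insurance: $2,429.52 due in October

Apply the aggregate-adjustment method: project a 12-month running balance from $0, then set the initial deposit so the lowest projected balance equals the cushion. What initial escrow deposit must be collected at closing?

Cushion = 2 × $800.45 = $1,600.90
Trial balance (start $0, +$800.45 each month, − disbursements):
  Oct: +$800.45 − $2,429.52 → -$1,629.07
  Nov: +$800.45 → -$828.62
  Dec: +$800.45 → -$28.17
  Jan: +$800.45 → $772.28
  Feb: +$800.45 − $4,149.60 → -$2,576.87
  Mar: +$800.45 → -$1,776.42
  Apr: +$800.45 → -$975.97
  May: +$800.45 → -$175.52
  Jun: +$800.45 → $624.93
  Jul: +$800.45 → $1,425.38
  Aug: +$800.45 → $2,225.83
  Sep: +$800.45 − $3,026.28 → $0.00
Lowest trial balance = -$2,576.87 (Feb)
Initial deposit = cushion − low point = $1,600.90 − (-$2,576.87) = $4,177.77

$4,177.77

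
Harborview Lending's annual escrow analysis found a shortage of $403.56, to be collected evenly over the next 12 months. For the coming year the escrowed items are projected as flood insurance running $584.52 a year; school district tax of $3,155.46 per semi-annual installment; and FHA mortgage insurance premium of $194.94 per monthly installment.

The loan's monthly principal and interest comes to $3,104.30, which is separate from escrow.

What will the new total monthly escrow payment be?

Flood insurance — $584.52
School district tax — $3,155.46 × 2 = $6,310.92
FHA mortgage insurance premium — $194.94 × 12 = $2,339.28
Total per year = $584.52 + $6,310.92 + $2,339.28 = $9,234.72
Base monthly escrow = $9,234.72 ÷ 12 = $769.56
Shortage per month = $403.56 / 12 = $33.63
New monthly escrow = $769.56 + $33.63 = $803.19

$803.19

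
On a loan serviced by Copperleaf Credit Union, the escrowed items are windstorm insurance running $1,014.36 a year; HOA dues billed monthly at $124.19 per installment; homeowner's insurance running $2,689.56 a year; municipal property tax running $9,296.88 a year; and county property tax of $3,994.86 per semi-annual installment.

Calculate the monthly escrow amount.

$1,873.40

Windstorm insurance: $1,014.36 annually
HOA dues: $124.19 × 12 = $1,490.28 annually
Homeowner's insurance: $2,689.56 annually
Municipal property tax: $9,296.88 annually
County property tax: $3,994.86 × 2 = $7,989.72 annually
Annual escrow total = $22,480.80
Monthly = $22,480.80 / 12 = $1,873.40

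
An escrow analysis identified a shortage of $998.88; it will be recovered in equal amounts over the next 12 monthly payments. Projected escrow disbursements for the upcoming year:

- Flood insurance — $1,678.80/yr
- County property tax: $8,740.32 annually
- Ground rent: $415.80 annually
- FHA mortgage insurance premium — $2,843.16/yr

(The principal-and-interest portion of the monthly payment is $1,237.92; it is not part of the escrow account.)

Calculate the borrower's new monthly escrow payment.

Flood insurance: $1,678.80 annually
County property tax: $8,740.32 annually
Ground rent: $415.80 annually
FHA mortgage insurance premium: $2,843.16 annually
Total annual escrow = $1,678.80 + $8,740.32 + $415.80 + $2,843.16 = $13,678.08
Per month = $13,678.08 ÷ 12 = $1,139.84
Shortage per month = $998.88 ÷ 12 = $83.24
New monthly escrow = $1,139.84 + $83.24 = $1,223.08

$1,223.08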